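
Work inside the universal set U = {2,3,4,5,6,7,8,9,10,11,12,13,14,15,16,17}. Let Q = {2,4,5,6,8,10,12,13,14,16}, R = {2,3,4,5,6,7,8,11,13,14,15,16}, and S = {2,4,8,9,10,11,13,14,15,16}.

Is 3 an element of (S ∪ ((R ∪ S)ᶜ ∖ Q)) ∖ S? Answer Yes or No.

3 ∈ R and 3 ∉ S, so 3 ∈ R ∪ S
3 ∉ (R ∪ S)ᶜ since 3 ∈ (R ∪ S)
3 ∉ (R ∪ S)ᶜ and 3 ∉ Q, so 3 ∉ (R ∪ S)ᶜ ∖ Q
3 ∉ S and 3 ∉ ((R ∪ S)ᶜ ∖ Q), so 3 ∉ S ∪ ((R ∪ S)ᶜ ∖ Q)
3 ∉ (S ∪ ((R ∪ S)ᶜ ∖ Q)) and 3 ∉ S, so 3 ∉ (S ∪ ((R ∪ S)ᶜ ∖ Q)) ∖ S

No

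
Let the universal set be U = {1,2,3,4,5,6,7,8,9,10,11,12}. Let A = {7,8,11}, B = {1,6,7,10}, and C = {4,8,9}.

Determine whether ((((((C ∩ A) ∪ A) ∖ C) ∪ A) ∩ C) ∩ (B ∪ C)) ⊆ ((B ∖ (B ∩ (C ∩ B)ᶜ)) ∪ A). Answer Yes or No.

C ∩ A = {8}
(C ∩ A) ∪ A = {7,8,11}
((C ∩ A) ∪ A) ∖ C = {7,11}
(((C ∩ A) ∪ A) ∖ C) ∪ A = {7,8,11}
((((C ∩ A) ∪ A) ∖ C) ∪ A) ∩ C = {8}
B ∪ C = {1,4,6,7,8,9,10}
(((((C ∩ A) ∪ A) ∖ C) ∪ A) ∩ C) ∩ (B ∪ C) = {8}
C ∩ B = {}
(C ∩ B)ᶜ = {1,2,3,4,5,6,7,8,9,10,11,12}
B ∩ (C ∩ B)ᶜ = {1,6,7,10}
B ∖ (B ∩ (C ∩ B)ᶜ) = {}
(B ∖ (B ∩ (C ∩ B)ᶜ)) ∪ A = {7,8,11}
Every element of {8} is in {7,8,11}, so (((((C ∩ A) ∪ A) ∖ C) ∪ A) ∩ C) ∩ (B ∪ C) ⊆ (B ∖ (B ∩ (C ∩ B)ᶜ)) ∪ A.

Yes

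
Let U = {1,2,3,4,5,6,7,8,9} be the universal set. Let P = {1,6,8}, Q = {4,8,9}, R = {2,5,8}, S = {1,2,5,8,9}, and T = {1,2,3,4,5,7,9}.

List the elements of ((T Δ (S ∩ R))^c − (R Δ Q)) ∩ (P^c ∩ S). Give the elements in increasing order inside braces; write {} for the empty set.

S ∩ R = {2,5,8}
T Δ (S ∩ R) = {1,3,4,7,8,9}
(T Δ (S ∩ R))^c = {2,5,6}
R Δ Q = {2,4,5,9}
(T Δ (S ∩ R))^c − (R Δ Q) = {6}
P^c = {2,3,4,5,7,9}
P^c ∩ S = {2,5,9}
((T Δ (S ∩ R))^c − (R Δ Q)) ∩ (P^c ∩ S) = {}

{}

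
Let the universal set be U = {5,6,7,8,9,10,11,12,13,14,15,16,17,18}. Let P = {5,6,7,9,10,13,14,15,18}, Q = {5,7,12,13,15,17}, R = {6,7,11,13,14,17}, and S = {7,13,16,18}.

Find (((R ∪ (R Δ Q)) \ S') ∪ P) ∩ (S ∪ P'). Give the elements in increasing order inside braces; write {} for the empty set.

{7,13,18}

R Δ Q = {5,6,11,12,14,15}
R ∪ (R Δ Q) = {5,6,7,11,12,13,14,15,17}
S' = {5,6,8,9,10,11,12,14,15,17}
(R ∪ (R Δ Q)) \ S' = {7,13}
((R ∪ (R Δ Q)) \ S') ∪ P = {5,6,7,9,10,13,14,15,18}
P' = {8,11,12,16,17}
S ∪ P' = {7,8,11,12,13,16,17,18}
(((R ∪ (R Δ Q)) \ S') ∪ P) ∩ (S ∪ P') = {7,13,18}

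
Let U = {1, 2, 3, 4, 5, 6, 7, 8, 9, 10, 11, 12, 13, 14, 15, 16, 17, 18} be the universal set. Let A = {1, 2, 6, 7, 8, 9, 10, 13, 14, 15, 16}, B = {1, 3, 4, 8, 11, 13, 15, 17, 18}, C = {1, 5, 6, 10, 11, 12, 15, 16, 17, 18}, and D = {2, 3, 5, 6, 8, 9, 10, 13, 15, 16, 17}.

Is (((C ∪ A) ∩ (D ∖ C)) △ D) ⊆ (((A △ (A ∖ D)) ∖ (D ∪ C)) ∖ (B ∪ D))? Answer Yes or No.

No

C ∪ A = {1, 2, 5, 6, 7, 8, 9, 10, 11, 12, 13, 14, 15, 16, 17, 18}
D ∖ C = {2, 3, 8, 9, 13}
(C ∪ A) ∩ (D ∖ C) = {2, 8, 9, 13}
((C ∪ A) ∩ (D ∖ C)) △ D = {3, 5, 6, 10, 15, 16, 17}
A ∖ D = {1, 7, 14}
A △ (A ∖ D) = {2, 6, 8, 9, 10, 13, 15, 16}
D ∪ C = {1, 2, 3, 5, 6, 8, 9, 10, 11, 12, 13, 15, 16, 17, 18}
(A △ (A ∖ D)) ∖ (D ∪ C) = {}
B ∪ D = {1, 2, 3, 4, 5, 6, 8, 9, 10, 11, 13, 15, 16, 17, 18}
((A △ (A ∖ D)) ∖ (D ∪ C)) ∖ (B ∪ D) = {}
3 ∈ ((C ∪ A) ∩ (D ∖ C)) △ D but 3 ∉ ((A △ (A ∖ D)) ∖ (D ∪ C)) ∖ (B ∪ D), so the inclusion fails.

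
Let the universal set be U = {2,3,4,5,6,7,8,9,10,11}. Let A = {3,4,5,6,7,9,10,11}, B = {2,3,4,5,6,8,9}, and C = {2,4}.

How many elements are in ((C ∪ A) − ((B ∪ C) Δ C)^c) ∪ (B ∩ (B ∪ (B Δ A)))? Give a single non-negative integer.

7

C ∪ A = {2,3,4,5,6,7,9,10,11}
B ∪ C = {2,3,4,5,6,8,9}
(B ∪ C) Δ C = {3,5,6,8,9}
((B ∪ C) Δ C)^c = {2,4,7,10,11}
(C ∪ A) − ((B ∪ C) Δ C)^c = {3,5,6,9}
B Δ A = {2,7,8,10,11}
B ∪ (B Δ A) = {2,3,4,5,6,7,8,9,10,11}
B ∩ (B ∪ (B Δ A)) = {2,3,4,5,6,8,9}
((C ∪ A) − ((B ∪ C) Δ C)^c) ∪ (B ∩ (B ∪ (B Δ A))) = {2,3,4,5,6,8,9}
|((C ∪ A) − ((B ∪ C) Δ C)^c) ∪ (B ∩ (B ∪ (B Δ A)))| = 7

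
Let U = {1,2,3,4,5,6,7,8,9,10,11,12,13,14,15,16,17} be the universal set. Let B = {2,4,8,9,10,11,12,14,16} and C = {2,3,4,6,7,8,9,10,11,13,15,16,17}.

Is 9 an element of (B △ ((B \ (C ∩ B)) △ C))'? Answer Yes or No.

Yes

9 ∈ C and 9 ∈ B, so 9 ∈ C ∩ B
9 ∈ B and 9 ∈ (C ∩ B), so 9 ∉ B \ (C ∩ B)
9 ∉ (B \ (C ∩ B)) and 9 ∈ C, so 9 ∈ (B \ (C ∩ B)) △ C
9 ∈ B and 9 ∈ ((B \ (C ∩ B)) △ C), so 9 ∉ B △ ((B \ (C ∩ B)) △ C)
9 ∈ (B △ ((B \ (C ∩ B)) △ C))' since 9 ∉ (B △ ((B \ (C ∩ B)) △ C))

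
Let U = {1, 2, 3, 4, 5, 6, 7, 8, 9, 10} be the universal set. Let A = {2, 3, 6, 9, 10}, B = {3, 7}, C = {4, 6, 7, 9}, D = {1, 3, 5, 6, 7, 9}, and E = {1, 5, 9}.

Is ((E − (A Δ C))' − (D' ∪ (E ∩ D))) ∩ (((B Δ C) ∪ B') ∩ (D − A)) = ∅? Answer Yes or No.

A Δ C = {2, 3, 4, 7, 10}
E − (A Δ C) = {1, 5, 9}
(E − (A Δ C))' = {2, 3, 4, 6, 7, 8, 10}
D' = {2, 4, 8, 10}
E ∩ D = {1, 5, 9}
D' ∪ (E ∩ D) = {1, 2, 4, 5, 8, 9, 10}
(E − (A Δ C))' − (D' ∪ (E ∩ D)) = {3, 6, 7}
B Δ C = {3, 4, 6, 9}
B' = {1, 2, 4, 5, 6, 8, 9, 10}
(B Δ C) ∪ B' = {1, 2, 3, 4, 5, 6, 8, 9, 10}
D − A = {1, 5, 7}
((B Δ C) ∪ B') ∩ (D − A) = {1, 5}
{3, 6, 7} and {1, 5} share no elements.

Yes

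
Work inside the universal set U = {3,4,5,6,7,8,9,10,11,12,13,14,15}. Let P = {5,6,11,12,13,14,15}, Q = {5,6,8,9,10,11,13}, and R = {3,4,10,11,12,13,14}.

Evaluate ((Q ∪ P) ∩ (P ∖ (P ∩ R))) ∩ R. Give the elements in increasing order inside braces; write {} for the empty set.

Q ∪ P = {5,6,8,9,10,11,12,13,14,15}
P ∩ R = {11,12,13,14}
P ∖ (P ∩ R) = {5,6,15}
(Q ∪ P) ∩ (P ∖ (P ∩ R)) = {5,6,15}
((Q ∪ P) ∩ (P ∖ (P ∩ R))) ∩ R = {}

{}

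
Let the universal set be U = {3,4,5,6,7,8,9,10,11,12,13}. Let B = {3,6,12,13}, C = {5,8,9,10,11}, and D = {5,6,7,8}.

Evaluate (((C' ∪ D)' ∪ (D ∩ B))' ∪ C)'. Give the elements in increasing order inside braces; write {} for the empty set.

{6}

C' = {3,4,6,7,12,13}
C' ∪ D = {3,4,5,6,7,8,12,13}
(C' ∪ D)' = {9,10,11}
D ∩ B = {6}
(C' ∪ D)' ∪ (D ∩ B) = {6,9,10,11}
((C' ∪ D)' ∪ (D ∩ B))' = {3,4,5,7,8,12,13}
((C' ∪ D)' ∪ (D ∩ B))' ∪ C = {3,4,5,7,8,9,10,11,12,13}
(((C' ∪ D)' ∪ (D ∩ B))' ∪ C)' = {6}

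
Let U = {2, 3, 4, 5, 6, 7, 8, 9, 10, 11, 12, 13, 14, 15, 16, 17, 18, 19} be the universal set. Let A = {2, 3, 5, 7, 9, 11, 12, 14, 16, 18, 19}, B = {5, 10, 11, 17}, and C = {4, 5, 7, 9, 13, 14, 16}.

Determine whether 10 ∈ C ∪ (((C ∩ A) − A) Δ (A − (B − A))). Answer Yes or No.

10 ∉ C and 10 ∉ A, so 10 ∉ C ∩ A
10 ∉ (C ∩ A) and 10 ∉ A, so 10 ∉ (C ∩ A) − A
10 ∈ B and 10 ∉ A, so 10 ∈ B − A
10 ∉ A and 10 ∈ (B − A), so 10 ∉ A − (B − A)
10 ∉ ((C ∩ A) − A) and 10 ∉ (A − (B − A)), so 10 ∉ ((C ∩ A) − A) Δ (A − (B − A))
10 ∉ C and 10 ∉ (((C ∩ A) − A) Δ (A − (B − A))), so 10 ∉ C ∪ (((C ∩ A) − A) Δ (A − (B − A)))

No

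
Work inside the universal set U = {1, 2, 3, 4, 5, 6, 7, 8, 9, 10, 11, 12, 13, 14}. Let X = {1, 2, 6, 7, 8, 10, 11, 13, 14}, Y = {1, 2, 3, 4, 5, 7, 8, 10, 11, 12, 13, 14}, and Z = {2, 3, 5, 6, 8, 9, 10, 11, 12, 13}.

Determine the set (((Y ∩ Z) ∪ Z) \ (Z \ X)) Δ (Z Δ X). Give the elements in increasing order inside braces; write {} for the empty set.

{1, 2, 3, 5, 6, 7, 8, 9, 10, 11, 12, 13, 14}

Y ∩ Z = {2, 3, 5, 8, 10, 11, 12, 13}
(Y ∩ Z) ∪ Z = {2, 3, 5, 6, 8, 9, 10, 11, 12, 13}
Z \ X = {3, 5, 9, 12}
((Y ∩ Z) ∪ Z) \ (Z \ X) = {2, 6, 8, 10, 11, 13}
Z Δ X = {1, 3, 5, 7, 9, 12, 14}
(((Y ∩ Z) ∪ Z) \ (Z \ X)) Δ (Z Δ X) = {1, 2, 3, 5, 6, 7, 8, 9, 10, 11, 12, 13, 14}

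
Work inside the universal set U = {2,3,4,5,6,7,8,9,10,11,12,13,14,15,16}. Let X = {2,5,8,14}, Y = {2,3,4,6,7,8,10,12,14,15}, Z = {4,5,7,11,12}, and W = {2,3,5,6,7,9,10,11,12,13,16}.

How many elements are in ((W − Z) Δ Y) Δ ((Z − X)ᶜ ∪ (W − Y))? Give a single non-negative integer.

W − Z = {2,3,6,9,10,13,16}
(W − Z) Δ Y = {4,7,8,9,12,13,14,15,16}
Z − X = {4,7,11,12}
(Z − X)ᶜ = {2,3,5,6,8,9,10,13,14,15,16}
W − Y = {5,9,11,13,16}
(Z − X)ᶜ ∪ (W − Y) = {2,3,5,6,8,9,10,11,13,14,15,16}
((W − Z) Δ Y) Δ ((Z − X)ᶜ ∪ (W − Y)) = {2,3,4,5,6,7,10,11,12}
|((W − Z) Δ Y) Δ ((Z − X)ᶜ ∪ (W − Y))| = 9

9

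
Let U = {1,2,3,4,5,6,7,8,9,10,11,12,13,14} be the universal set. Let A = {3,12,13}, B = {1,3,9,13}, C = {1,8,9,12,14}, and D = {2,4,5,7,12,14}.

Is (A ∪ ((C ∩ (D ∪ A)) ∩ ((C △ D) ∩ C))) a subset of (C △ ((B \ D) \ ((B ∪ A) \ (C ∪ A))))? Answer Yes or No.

Yes

D ∪ A = {2,3,4,5,7,12,13,14}
C ∩ (D ∪ A) = {12,14}
C △ D = {1,2,4,5,7,8,9}
(C △ D) ∩ C = {1,8,9}
(C ∩ (D ∪ A)) ∩ ((C △ D) ∩ C) = {}
A ∪ ((C ∩ (D ∪ A)) ∩ ((C △ D) ∩ C)) = {3,12,13}
B \ D = {1,3,9,13}
B ∪ A = {1,3,9,12,13}
C ∪ A = {1,3,8,9,12,13,14}
(B ∪ A) \ (C ∪ A) = {}
(B \ D) \ ((B ∪ A) \ (C ∪ A)) = {1,3,9,13}
C △ ((B \ D) \ ((B ∪ A) \ (C ∪ A))) = {3,8,12,13,14}
Every element of {3,12,13} is in {3,8,12,13,14}, so A ∪ ((C ∩ (D ∪ A)) ∩ ((C △ D) ∩ C)) ⊆ C △ ((B \ D) \ ((B ∪ A) \ (C ∪ A))).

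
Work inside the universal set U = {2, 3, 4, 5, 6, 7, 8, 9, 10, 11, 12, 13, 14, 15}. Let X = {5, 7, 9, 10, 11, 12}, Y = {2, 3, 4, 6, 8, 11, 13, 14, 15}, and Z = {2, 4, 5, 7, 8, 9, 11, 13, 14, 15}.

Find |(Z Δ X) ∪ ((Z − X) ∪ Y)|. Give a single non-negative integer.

11

Z Δ X = {2, 4, 8, 10, 12, 13, 14, 15}
Z − X = {2, 4, 8, 13, 14, 15}
(Z − X) ∪ Y = {2, 3, 4, 6, 8, 11, 13, 14, 15}
(Z Δ X) ∪ ((Z − X) ∪ Y) = {2, 3, 4, 6, 8, 10, 11, 12, 13, 14, 15}
|(Z Δ X) ∪ ((Z − X) ∪ Y)| = 11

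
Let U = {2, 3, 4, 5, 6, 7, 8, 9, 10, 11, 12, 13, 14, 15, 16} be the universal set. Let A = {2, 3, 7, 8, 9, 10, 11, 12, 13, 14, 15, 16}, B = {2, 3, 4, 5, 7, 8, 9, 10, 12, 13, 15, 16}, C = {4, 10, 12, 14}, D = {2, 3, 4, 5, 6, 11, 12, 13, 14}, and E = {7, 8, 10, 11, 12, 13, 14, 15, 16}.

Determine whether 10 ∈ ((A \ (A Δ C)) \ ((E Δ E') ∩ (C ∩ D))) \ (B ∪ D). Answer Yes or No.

No

10 ∈ A and 10 ∈ C, so 10 ∉ A Δ C
10 ∈ A and 10 ∉ (A Δ C), so 10 ∈ A \ (A Δ C)
10 ∈ E, so 10 ∉ E'
10 ∈ E and 10 ∉ E', so 10 ∈ E Δ E'
10 ∈ C and 10 ∉ D, so 10 ∉ C ∩ D
10 ∈ (E Δ E') and 10 ∉ (C ∩ D), so 10 ∉ (E Δ E') ∩ (C ∩ D)
10 ∈ (A \ (A Δ C)) and 10 ∉ ((E Δ E') ∩ (C ∩ D)), so 10 ∈ (A \ (A Δ C)) \ ((E Δ E') ∩ (C ∩ D))
10 ∈ B and 10 ∉ D, so 10 ∈ B ∪ D
10 ∈ ((A \ (A Δ C)) \ ((E Δ E') ∩ (C ∩ D))) and 10 ∈ (B ∪ D), so 10 ∉ ((A \ (A Δ C)) \ ((E Δ E') ∩ (C ∩ D))) \ (B ∪ D)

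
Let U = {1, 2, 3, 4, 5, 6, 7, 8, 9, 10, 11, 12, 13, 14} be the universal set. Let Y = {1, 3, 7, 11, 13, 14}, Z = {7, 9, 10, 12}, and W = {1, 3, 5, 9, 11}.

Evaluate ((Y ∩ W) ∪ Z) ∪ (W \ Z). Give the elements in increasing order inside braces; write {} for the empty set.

Y ∩ W = {1, 3, 11}
(Y ∩ W) ∪ Z = {1, 3, 7, 9, 10, 11, 12}
W \ Z = {1, 3, 5, 11}
((Y ∩ W) ∪ Z) ∪ (W \ Z) = {1, 3, 5, 7, 9, 10, 11, 12}

{1, 3, 5, 7, 9, 10, 11, 12}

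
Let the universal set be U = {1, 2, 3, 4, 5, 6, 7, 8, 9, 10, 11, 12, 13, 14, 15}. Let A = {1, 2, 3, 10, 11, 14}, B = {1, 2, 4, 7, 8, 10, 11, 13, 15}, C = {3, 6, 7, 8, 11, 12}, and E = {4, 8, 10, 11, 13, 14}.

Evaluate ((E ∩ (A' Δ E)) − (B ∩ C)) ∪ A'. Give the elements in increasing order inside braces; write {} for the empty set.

A' = {4, 5, 6, 7, 8, 9, 12, 13, 15}
A' Δ E = {5, 6, 7, 9, 10, 11, 12, 14, 15}
E ∩ (A' Δ E) = {10, 11, 14}
B ∩ C = {7, 8, 11}
(E ∩ (A' Δ E)) − (B ∩ C) = {10, 14}
((E ∩ (A' Δ E)) − (B ∩ C)) ∪ A' = {4, 5, 6, 7, 8, 9, 10, 12, 13, 14, 15}

{4, 5, 6, 7, 8, 9, 10, 12, 13, 14, 15}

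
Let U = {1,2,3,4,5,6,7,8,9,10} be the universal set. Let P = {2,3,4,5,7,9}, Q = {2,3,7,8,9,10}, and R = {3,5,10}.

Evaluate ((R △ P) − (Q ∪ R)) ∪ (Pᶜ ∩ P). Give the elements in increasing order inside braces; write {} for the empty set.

R △ P = {2,4,7,9,10}
Q ∪ R = {2,3,5,7,8,9,10}
(R △ P) − (Q ∪ R) = {4}
Pᶜ = {1,6,8,10}
Pᶜ ∩ P = {}
((R △ P) − (Q ∪ R)) ∪ (Pᶜ ∩ P) = {4}

{4}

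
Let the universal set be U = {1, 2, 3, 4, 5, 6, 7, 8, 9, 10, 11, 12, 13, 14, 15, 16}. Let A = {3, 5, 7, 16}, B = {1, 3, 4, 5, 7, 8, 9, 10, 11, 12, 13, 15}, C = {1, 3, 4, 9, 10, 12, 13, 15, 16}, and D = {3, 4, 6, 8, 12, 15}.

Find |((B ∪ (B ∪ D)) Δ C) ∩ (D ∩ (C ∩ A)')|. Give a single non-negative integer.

B ∪ D = {1, 3, 4, 5, 6, 7, 8, 9, 10, 11, 12, 13, 15}
B ∪ (B ∪ D) = {1, 3, 4, 5, 6, 7, 8, 9, 10, 11, 12, 13, 15}
(B ∪ (B ∪ D)) Δ C = {5, 6, 7, 8, 11, 16}
C ∩ A = {3, 16}
(C ∩ A)' = {1, 2, 4, 5, 6, 7, 8, 9, 10, 11, 12, 13, 14, 15}
D ∩ (C ∩ A)' = {4, 6, 8, 12, 15}
((B ∪ (B ∪ D)) Δ C) ∩ (D ∩ (C ∩ A)') = {6, 8}
|((B ∪ (B ∪ D)) Δ C) ∩ (D ∩ (C ∩ A)')| = 2

2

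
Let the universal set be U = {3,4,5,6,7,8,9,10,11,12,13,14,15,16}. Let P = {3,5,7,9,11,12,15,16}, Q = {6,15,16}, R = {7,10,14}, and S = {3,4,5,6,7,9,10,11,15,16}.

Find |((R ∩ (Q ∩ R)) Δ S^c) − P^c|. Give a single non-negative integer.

Q ∩ R = {}
R ∩ (Q ∩ R) = {}
S^c = {8,12,13,14}
(R ∩ (Q ∩ R)) Δ S^c = {8,12,13,14}
P^c = {4,6,8,10,13,14}
((R ∩ (Q ∩ R)) Δ S^c) − P^c = {12}
|((R ∩ (Q ∩ R)) Δ S^c) − P^c| = 1

1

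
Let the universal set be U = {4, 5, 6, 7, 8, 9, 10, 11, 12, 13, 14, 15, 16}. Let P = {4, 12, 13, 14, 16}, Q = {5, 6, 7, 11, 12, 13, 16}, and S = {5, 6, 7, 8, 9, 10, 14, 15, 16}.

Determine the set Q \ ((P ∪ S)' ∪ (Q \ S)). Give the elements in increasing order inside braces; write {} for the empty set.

{5, 6, 7, 16}

P ∪ S = {4, 5, 6, 7, 8, 9, 10, 12, 13, 14, 15, 16}
(P ∪ S)' = {11}
Q \ S = {11, 12, 13}
(P ∪ S)' ∪ (Q \ S) = {11, 12, 13}
Q \ ((P ∪ S)' ∪ (Q \ S)) = {5, 6, 7, 16}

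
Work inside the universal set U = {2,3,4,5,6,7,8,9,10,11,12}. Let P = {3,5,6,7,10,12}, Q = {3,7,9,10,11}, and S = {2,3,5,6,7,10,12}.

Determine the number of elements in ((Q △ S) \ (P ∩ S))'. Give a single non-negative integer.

8

Q △ S = {2,5,6,9,11,12}
P ∩ S = {3,5,6,7,10,12}
(Q △ S) \ (P ∩ S) = {2,9,11}
((Q △ S) \ (P ∩ S))' = {3,4,5,6,7,8,10,12}
|((Q △ S) \ (P ∩ S))'| = 8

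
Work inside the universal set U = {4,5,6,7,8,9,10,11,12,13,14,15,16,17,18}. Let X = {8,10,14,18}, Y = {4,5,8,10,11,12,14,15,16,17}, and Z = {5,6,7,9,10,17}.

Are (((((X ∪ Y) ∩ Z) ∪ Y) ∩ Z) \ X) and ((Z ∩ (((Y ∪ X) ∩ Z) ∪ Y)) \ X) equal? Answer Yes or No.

X ∪ Y = {4,5,8,10,11,12,14,15,16,17,18}
(X ∪ Y) ∩ Z = {5,10,17}
((X ∪ Y) ∩ Z) ∪ Y = {4,5,8,10,11,12,14,15,16,17}
(((X ∪ Y) ∩ Z) ∪ Y) ∩ Z = {5,10,17}
((((X ∪ Y) ∩ Z) ∪ Y) ∩ Z) \ X = {5,17}
Y ∪ X = {4,5,8,10,11,12,14,15,16,17,18}
(Y ∪ X) ∩ Z = {5,10,17}
((Y ∪ X) ∩ Z) ∪ Y = {4,5,8,10,11,12,14,15,16,17}
Z ∩ (((Y ∪ X) ∩ Z) ∪ Y) = {5,10,17}
(Z ∩ (((Y ∪ X) ∩ Z) ∪ Y)) \ X = {5,17}
Both equal {5,17}, so ((((X ∪ Y) ∩ Z) ∪ Y) ∩ Z) \ X = (Z ∩ (((Y ∪ X) ∩ Z) ∪ Y)) \ X.

Yes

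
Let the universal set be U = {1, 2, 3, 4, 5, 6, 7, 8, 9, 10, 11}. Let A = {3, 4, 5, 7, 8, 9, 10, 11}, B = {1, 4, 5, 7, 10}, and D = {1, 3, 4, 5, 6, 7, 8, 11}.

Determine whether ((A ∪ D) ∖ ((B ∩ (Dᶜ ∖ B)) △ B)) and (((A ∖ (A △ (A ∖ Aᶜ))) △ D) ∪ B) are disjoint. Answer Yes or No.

No

A ∪ D = {1, 3, 4, 5, 6, 7, 8, 9, 10, 11}
Dᶜ = {2, 9, 10}
Dᶜ ∖ B = {2, 9}
B ∩ (Dᶜ ∖ B) = {}
(B ∩ (Dᶜ ∖ B)) △ B = {1, 4, 5, 7, 10}
(A ∪ D) ∖ ((B ∩ (Dᶜ ∖ B)) △ B) = {3, 6, 8, 9, 11}
Aᶜ = {1, 2, 6}
A ∖ Aᶜ = {3, 4, 5, 7, 8, 9, 10, 11}
A △ (A ∖ Aᶜ) = {}
A ∖ (A △ (A ∖ Aᶜ)) = {3, 4, 5, 7, 8, 9, 10, 11}
(A ∖ (A △ (A ∖ Aᶜ))) △ D = {1, 6, 9, 10}
((A ∖ (A △ (A ∖ Aᶜ))) △ D) ∪ B = {1, 4, 5, 6, 7, 9, 10}
6 lies in both, so they are not disjoint.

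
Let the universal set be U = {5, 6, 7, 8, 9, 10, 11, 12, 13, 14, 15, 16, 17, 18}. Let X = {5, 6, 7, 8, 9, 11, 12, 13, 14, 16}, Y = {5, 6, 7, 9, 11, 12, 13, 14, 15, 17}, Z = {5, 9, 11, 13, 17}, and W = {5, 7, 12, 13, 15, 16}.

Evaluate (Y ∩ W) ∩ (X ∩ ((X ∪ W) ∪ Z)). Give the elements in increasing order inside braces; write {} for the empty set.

{5, 7, 12, 13}

Y ∩ W = {5, 7, 12, 13, 15}
X ∪ W = {5, 6, 7, 8, 9, 11, 12, 13, 14, 15, 16}
(X ∪ W) ∪ Z = {5, 6, 7, 8, 9, 11, 12, 13, 14, 15, 16, 17}
X ∩ ((X ∪ W) ∪ Z) = {5, 6, 7, 8, 9, 11, 12, 13, 14, 16}
(Y ∩ W) ∩ (X ∩ ((X ∪ W) ∪ Z)) = {5, 7, 12, 13}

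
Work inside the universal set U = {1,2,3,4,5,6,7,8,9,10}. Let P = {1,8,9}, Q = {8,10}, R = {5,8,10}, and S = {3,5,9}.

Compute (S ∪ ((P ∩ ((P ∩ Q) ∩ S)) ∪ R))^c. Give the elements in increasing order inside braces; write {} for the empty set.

P ∩ Q = {8}
(P ∩ Q) ∩ S = {}
P ∩ ((P ∩ Q) ∩ S) = {}
(P ∩ ((P ∩ Q) ∩ S)) ∪ R = {5,8,10}
S ∪ ((P ∩ ((P ∩ Q) ∩ S)) ∪ R) = {3,5,8,9,10}
(S ∪ ((P ∩ ((P ∩ Q) ∩ S)) ∪ R))^c = {1,2,4,6,7}

{1,2,4,6,7}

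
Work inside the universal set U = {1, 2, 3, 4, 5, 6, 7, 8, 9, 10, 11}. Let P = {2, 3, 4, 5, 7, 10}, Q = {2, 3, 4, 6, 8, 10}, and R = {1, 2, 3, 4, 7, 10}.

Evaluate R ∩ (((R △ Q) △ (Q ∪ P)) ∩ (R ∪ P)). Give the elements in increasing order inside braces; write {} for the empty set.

{1, 2, 3, 4, 10}

R △ Q = {1, 6, 7, 8}
Q ∪ P = {2, 3, 4, 5, 6, 7, 8, 10}
(R △ Q) △ (Q ∪ P) = {1, 2, 3, 4, 5, 10}
R ∪ P = {1, 2, 3, 4, 5, 7, 10}
((R △ Q) △ (Q ∪ P)) ∩ (R ∪ P) = {1, 2, 3, 4, 5, 10}
R ∩ (((R △ Q) △ (Q ∪ P)) ∩ (R ∪ P)) = {1, 2, 3, 4, 10}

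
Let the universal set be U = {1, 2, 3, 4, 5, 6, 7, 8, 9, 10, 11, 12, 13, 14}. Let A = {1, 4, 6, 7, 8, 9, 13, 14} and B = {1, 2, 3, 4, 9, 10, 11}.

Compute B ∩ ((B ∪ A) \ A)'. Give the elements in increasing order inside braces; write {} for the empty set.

{1, 4, 9}

B ∪ A = {1, 2, 3, 4, 6, 7, 8, 9, 10, 11, 13, 14}
(B ∪ A) \ A = {2, 3, 10, 11}
((B ∪ A) \ A)' = {1, 4, 5, 6, 7, 8, 9, 12, 13, 14}
B ∩ ((B ∪ A) \ A)' = {1, 4, 9}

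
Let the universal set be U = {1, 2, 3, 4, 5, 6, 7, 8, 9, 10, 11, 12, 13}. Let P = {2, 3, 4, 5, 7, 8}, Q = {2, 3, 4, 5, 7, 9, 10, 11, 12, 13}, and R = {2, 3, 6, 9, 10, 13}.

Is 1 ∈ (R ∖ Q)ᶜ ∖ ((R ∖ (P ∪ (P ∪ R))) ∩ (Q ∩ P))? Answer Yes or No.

1 ∉ R and 1 ∉ Q, so 1 ∉ R ∖ Q
1 ∈ (R ∖ Q)ᶜ since 1 ∉ (R ∖ Q)
1 ∉ P and 1 ∉ R, so 1 ∉ P ∪ R
1 ∉ P and 1 ∉ (P ∪ R), so 1 ∉ P ∪ (P ∪ R)
1 ∉ R and 1 ∉ (P ∪ (P ∪ R)), so 1 ∉ R ∖ (P ∪ (P ∪ R))
1 ∉ Q and 1 ∉ P, so 1 ∉ Q ∩ P
1 ∉ (R ∖ (P ∪ (P ∪ R))) and 1 ∉ (Q ∩ P), so 1 ∉ (R ∖ (P ∪ (P ∪ R))) ∩ (Q ∩ P)
1 ∈ (R ∖ Q)ᶜ and 1 ∉ ((R ∖ (P ∪ (P ∪ R))) ∩ (Q ∩ P)), so 1 ∈ (R ∖ Q)ᶜ ∖ ((R ∖ (P ∪ (P ∪ R))) ∩ (Q ∩ P))

Yes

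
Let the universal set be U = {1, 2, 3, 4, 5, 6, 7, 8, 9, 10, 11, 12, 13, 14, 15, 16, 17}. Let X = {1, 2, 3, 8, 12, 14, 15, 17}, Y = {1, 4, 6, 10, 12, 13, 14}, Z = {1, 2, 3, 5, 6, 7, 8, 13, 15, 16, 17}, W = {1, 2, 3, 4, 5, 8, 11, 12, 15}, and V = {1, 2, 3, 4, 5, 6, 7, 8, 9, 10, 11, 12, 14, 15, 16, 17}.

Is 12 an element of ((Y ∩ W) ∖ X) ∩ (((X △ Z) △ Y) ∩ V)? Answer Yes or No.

12 ∈ Y and 12 ∈ W, so 12 ∈ Y ∩ W
12 ∈ (Y ∩ W) and 12 ∈ X, so 12 ∉ (Y ∩ W) ∖ X
12 ∈ X and 12 ∉ Z, so 12 ∈ X △ Z
12 ∈ (X △ Z) and 12 ∈ Y, so 12 ∉ (X △ Z) △ Y
12 ∉ ((X △ Z) △ Y) and 12 ∈ V, so 12 ∉ ((X △ Z) △ Y) ∩ V
12 ∉ ((Y ∩ W) ∖ X) and 12 ∉ (((X △ Z) △ Y) ∩ V), so 12 ∉ ((Y ∩ W) ∖ X) ∩ (((X △ Z) △ Y) ∩ V)

No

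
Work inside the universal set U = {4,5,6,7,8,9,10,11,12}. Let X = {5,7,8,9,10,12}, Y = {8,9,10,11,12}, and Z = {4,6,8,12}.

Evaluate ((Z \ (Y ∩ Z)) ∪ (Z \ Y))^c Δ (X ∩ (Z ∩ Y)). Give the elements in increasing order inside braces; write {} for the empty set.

{5,7,9,10,11}

Y ∩ Z = {8,12}
Z \ (Y ∩ Z) = {4,6}
Z \ Y = {4,6}
(Z \ (Y ∩ Z)) ∪ (Z \ Y) = {4,6}
((Z \ (Y ∩ Z)) ∪ (Z \ Y))^c = {5,7,8,9,10,11,12}
Z ∩ Y = {8,12}
X ∩ (Z ∩ Y) = {8,12}
((Z \ (Y ∩ Z)) ∪ (Z \ Y))^c Δ (X ∩ (Z ∩ Y)) = {5,7,9,10,11}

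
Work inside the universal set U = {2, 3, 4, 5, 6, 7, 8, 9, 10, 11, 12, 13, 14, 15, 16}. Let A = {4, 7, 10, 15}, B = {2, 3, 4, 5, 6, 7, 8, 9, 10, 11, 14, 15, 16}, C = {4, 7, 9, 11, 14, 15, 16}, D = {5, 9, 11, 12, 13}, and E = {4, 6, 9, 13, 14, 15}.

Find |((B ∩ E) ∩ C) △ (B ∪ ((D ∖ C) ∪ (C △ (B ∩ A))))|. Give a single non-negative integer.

B ∩ E = {4, 6, 9, 14, 15}
(B ∩ E) ∩ C = {4, 9, 14, 15}
D ∖ C = {5, 12, 13}
B ∩ A = {4, 7, 10, 15}
C △ (B ∩ A) = {9, 10, 11, 14, 16}
(D ∖ C) ∪ (C △ (B ∩ A)) = {5, 9, 10, 11, 12, 13, 14, 16}
B ∪ ((D ∖ C) ∪ (C △ (B ∩ A))) = {2, 3, 4, 5, 6, 7, 8, 9, 10, 11, 12, 13, 14, 15, 16}
((B ∩ E) ∩ C) △ (B ∪ ((D ∖ C) ∪ (C △ (B ∩ A)))) = {2, 3, 5, 6, 7, 8, 10, 11, 12, 13, 16}
|((B ∩ E) ∩ C) △ (B ∪ ((D ∖ C) ∪ (C △ (B ∩ A))))| = 11

11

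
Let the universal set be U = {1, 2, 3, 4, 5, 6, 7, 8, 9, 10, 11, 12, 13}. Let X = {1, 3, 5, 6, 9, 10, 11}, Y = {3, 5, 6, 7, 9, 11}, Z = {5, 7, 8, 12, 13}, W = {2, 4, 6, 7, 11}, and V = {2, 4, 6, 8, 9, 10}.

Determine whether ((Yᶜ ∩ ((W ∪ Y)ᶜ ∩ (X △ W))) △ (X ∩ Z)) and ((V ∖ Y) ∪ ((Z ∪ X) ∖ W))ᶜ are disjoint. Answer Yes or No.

Yes

Yᶜ = {1, 2, 4, 8, 10, 12, 13}
W ∪ Y = {2, 3, 4, 5, 6, 7, 9, 11}
(W ∪ Y)ᶜ = {1, 8, 10, 12, 13}
X △ W = {1, 2, 3, 4, 5, 7, 9, 10}
(W ∪ Y)ᶜ ∩ (X △ W) = {1, 10}
Yᶜ ∩ ((W ∪ Y)ᶜ ∩ (X △ W)) = {1, 10}
X ∩ Z = {5}
(Yᶜ ∩ ((W ∪ Y)ᶜ ∩ (X △ W))) △ (X ∩ Z) = {1, 5, 10}
V ∖ Y = {2, 4, 8, 10}
Z ∪ X = {1, 3, 5, 6, 7, 8, 9, 10, 11, 12, 13}
(Z ∪ X) ∖ W = {1, 3, 5, 8, 9, 10, 12, 13}
(V ∖ Y) ∪ ((Z ∪ X) ∖ W) = {1, 2, 3, 4, 5, 8, 9, 10, 12, 13}
((V ∖ Y) ∪ ((Z ∪ X) ∖ W))ᶜ = {6, 7, 11}
{1, 5, 10} and {6, 7, 11} share no elements.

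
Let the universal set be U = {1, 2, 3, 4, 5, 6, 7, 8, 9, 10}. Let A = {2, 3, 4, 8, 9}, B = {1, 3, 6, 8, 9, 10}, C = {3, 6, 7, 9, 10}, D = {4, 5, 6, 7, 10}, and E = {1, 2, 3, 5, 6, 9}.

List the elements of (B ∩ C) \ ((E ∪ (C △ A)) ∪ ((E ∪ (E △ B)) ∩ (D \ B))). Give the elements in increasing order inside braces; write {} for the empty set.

B ∩ C = {3, 6, 9, 10}
C △ A = {2, 4, 6, 7, 8, 10}
E ∪ (C △ A) = {1, 2, 3, 4, 5, 6, 7, 8, 9, 10}
E △ B = {2, 5, 8, 10}
E ∪ (E △ B) = {1, 2, 3, 5, 6, 8, 9, 10}
D \ B = {4, 5, 7}
(E ∪ (E △ B)) ∩ (D \ B) = {5}
(E ∪ (C △ A)) ∪ ((E ∪ (E △ B)) ∩ (D \ B)) = {1, 2, 3, 4, 5, 6, 7, 8, 9, 10}
(B ∩ C) \ ((E ∪ (C △ A)) ∪ ((E ∪ (E △ B)) ∩ (D \ B))) = {}

{}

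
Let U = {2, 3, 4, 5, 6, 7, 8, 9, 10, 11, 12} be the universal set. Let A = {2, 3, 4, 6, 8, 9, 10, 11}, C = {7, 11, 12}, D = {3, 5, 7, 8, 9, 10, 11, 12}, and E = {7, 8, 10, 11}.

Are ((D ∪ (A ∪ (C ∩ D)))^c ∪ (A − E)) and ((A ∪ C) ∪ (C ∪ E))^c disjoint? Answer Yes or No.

C ∩ D = {7, 11, 12}
A ∪ (C ∩ D) = {2, 3, 4, 6, 7, 8, 9, 10, 11, 12}
D ∪ (A ∪ (C ∩ D)) = {2, 3, 4, 5, 6, 7, 8, 9, 10, 11, 12}
(D ∪ (A ∪ (C ∩ D)))^c = {}
A − E = {2, 3, 4, 6, 9}
(D ∪ (A ∪ (C ∩ D)))^c ∪ (A − E) = {2, 3, 4, 6, 9}
A ∪ C = {2, 3, 4, 6, 7, 8, 9, 10, 11, 12}
C ∪ E = {7, 8, 10, 11, 12}
(A ∪ C) ∪ (C ∪ E) = {2, 3, 4, 6, 7, 8, 9, 10, 11, 12}
((A ∪ C) ∪ (C ∪ E))^c = {5}
{2, 3, 4, 6, 9} and {5} share no elements.

Yes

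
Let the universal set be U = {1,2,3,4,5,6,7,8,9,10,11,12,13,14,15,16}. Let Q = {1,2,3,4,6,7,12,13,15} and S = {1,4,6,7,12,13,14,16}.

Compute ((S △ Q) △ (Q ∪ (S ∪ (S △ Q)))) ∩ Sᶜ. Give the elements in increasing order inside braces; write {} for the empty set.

{}

S △ Q = {2,3,14,15,16}
S ∪ (S △ Q) = {1,2,3,4,6,7,12,13,14,15,16}
Q ∪ (S ∪ (S △ Q)) = {1,2,3,4,6,7,12,13,14,15,16}
(S △ Q) △ (Q ∪ (S ∪ (S △ Q))) = {1,4,6,7,12,13}
Sᶜ = {2,3,5,8,9,10,11,15}
((S △ Q) △ (Q ∪ (S ∪ (S △ Q)))) ∩ Sᶜ = {}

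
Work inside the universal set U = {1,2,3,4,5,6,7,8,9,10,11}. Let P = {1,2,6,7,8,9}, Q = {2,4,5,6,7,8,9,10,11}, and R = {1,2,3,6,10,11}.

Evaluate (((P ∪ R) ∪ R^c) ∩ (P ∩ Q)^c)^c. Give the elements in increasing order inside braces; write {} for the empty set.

P ∪ R = {1,2,3,6,7,8,9,10,11}
R^c = {4,5,7,8,9}
(P ∪ R) ∪ R^c = {1,2,3,4,5,6,7,8,9,10,11}
P ∩ Q = {2,6,7,8,9}
(P ∩ Q)^c = {1,3,4,5,10,11}
((P ∪ R) ∪ R^c) ∩ (P ∩ Q)^c = {1,3,4,5,10,11}
(((P ∪ R) ∪ R^c) ∩ (P ∩ Q)^c)^c = {2,6,7,8,9}

{2,6,7,8,9}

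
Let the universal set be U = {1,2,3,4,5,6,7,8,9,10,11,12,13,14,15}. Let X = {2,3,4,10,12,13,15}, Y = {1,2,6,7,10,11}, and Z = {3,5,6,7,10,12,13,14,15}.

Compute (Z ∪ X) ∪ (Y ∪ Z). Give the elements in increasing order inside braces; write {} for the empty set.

Z ∪ X = {2,3,4,5,6,7,10,12,13,14,15}
Y ∪ Z = {1,2,3,5,6,7,10,11,12,13,14,15}
(Z ∪ X) ∪ (Y ∪ Z) = {1,2,3,4,5,6,7,10,11,12,13,14,15}

{1,2,3,4,5,6,7,10,11,12,13,14,15}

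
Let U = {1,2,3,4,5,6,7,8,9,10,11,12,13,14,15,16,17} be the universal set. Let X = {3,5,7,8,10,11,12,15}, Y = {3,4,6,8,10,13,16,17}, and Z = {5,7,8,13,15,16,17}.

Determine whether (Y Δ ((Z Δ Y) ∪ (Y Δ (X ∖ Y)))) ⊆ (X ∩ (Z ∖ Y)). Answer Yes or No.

Z Δ Y = {3,4,5,6,7,10,15}
X ∖ Y = {5,7,11,12,15}
Y Δ (X ∖ Y) = {3,4,5,6,7,8,10,11,12,13,15,16,17}
(Z Δ Y) ∪ (Y Δ (X ∖ Y)) = {3,4,5,6,7,8,10,11,12,13,15,16,17}
Y Δ ((Z Δ Y) ∪ (Y Δ (X ∖ Y))) = {5,7,11,12,15}
Z ∖ Y = {5,7,15}
X ∩ (Z ∖ Y) = {5,7,15}
11 ∈ Y Δ ((Z Δ Y) ∪ (Y Δ (X ∖ Y))) but 11 ∉ X ∩ (Z ∖ Y), so the inclusion fails.

No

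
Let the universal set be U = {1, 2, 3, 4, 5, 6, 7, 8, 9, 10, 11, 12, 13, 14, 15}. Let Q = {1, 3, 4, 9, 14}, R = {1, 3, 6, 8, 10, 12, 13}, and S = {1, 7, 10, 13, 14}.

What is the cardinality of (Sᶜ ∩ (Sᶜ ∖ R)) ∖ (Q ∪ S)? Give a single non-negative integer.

Sᶜ = {2, 3, 4, 5, 6, 8, 9, 11, 12, 15}
Sᶜ ∖ R = {2, 4, 5, 9, 11, 15}
Sᶜ ∩ (Sᶜ ∖ R) = {2, 4, 5, 9, 11, 15}
Q ∪ S = {1, 3, 4, 7, 9, 10, 13, 14}
(Sᶜ ∩ (Sᶜ ∖ R)) ∖ (Q ∪ S) = {2, 5, 11, 15}
|(Sᶜ ∩ (Sᶜ ∖ R)) ∖ (Q ∪ S)| = 4

4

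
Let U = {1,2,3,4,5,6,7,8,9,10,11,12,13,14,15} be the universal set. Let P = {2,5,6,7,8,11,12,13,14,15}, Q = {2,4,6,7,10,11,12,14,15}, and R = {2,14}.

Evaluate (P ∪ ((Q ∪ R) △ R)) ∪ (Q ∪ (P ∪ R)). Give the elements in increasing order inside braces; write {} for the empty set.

{2,4,5,6,7,8,10,11,12,13,14,15}

Q ∪ R = {2,4,6,7,10,11,12,14,15}
(Q ∪ R) △ R = {4,6,7,10,11,12,15}
P ∪ ((Q ∪ R) △ R) = {2,4,5,6,7,8,10,11,12,13,14,15}
P ∪ R = {2,5,6,7,8,11,12,13,14,15}
Q ∪ (P ∪ R) = {2,4,5,6,7,8,10,11,12,13,14,15}
(P ∪ ((Q ∪ R) △ R)) ∪ (Q ∪ (P ∪ R)) = {2,4,5,6,7,8,10,11,12,13,14,15}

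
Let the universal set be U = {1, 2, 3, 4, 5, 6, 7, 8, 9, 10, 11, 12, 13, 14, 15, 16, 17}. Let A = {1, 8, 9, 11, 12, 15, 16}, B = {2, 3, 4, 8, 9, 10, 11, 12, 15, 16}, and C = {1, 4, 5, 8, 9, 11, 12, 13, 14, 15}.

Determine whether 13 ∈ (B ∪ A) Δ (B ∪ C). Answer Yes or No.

13 ∉ B and 13 ∉ A, so 13 ∉ B ∪ A
13 ∉ B and 13 ∈ C, so 13 ∈ B ∪ C
13 ∉ (B ∪ A) and 13 ∈ (B ∪ C), so 13 ∈ (B ∪ A) Δ (B ∪ C)

Yes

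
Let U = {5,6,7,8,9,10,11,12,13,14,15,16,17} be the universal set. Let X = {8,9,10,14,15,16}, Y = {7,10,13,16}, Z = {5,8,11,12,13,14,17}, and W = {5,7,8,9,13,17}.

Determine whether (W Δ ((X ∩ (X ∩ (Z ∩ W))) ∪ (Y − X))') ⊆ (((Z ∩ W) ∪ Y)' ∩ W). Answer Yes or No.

No

Z ∩ W = {5,8,13,17}
X ∩ (Z ∩ W) = {8}
X ∩ (X ∩ (Z ∩ W)) = {8}
Y − X = {7,13}
(X ∩ (X ∩ (Z ∩ W))) ∪ (Y − X) = {7,8,13}
((X ∩ (X ∩ (Z ∩ W))) ∪ (Y − X))' = {5,6,9,10,11,12,14,15,16,17}
W Δ ((X ∩ (X ∩ (Z ∩ W))) ∪ (Y − X))' = {6,7,8,10,11,12,13,14,15,16}
(Z ∩ W) ∪ Y = {5,7,8,10,13,16,17}
((Z ∩ W) ∪ Y)' = {6,9,11,12,14,15}
((Z ∩ W) ∪ Y)' ∩ W = {9}
6 ∈ W Δ ((X ∩ (X ∩ (Z ∩ W))) ∪ (Y − X))' but 6 ∉ ((Z ∩ W) ∪ Y)' ∩ W, so the inclusion fails.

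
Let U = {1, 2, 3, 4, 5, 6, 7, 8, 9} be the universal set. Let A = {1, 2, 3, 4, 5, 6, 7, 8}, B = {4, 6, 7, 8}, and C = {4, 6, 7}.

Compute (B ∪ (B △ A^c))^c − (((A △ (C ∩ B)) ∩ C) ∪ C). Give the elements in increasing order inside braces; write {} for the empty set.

A^c = {9}
B △ A^c = {4, 6, 7, 8, 9}
B ∪ (B △ A^c) = {4, 6, 7, 8, 9}
(B ∪ (B △ A^c))^c = {1, 2, 3, 5}
C ∩ B = {4, 6, 7}
A △ (C ∩ B) = {1, 2, 3, 5, 8}
(A △ (C ∩ B)) ∩ C = {}
((A △ (C ∩ B)) ∩ C) ∪ C = {4, 6, 7}
(B ∪ (B △ A^c))^c − (((A △ (C ∩ B)) ∩ C) ∪ C) = {1, 2, 3, 5}

{1, 2, 3, 5}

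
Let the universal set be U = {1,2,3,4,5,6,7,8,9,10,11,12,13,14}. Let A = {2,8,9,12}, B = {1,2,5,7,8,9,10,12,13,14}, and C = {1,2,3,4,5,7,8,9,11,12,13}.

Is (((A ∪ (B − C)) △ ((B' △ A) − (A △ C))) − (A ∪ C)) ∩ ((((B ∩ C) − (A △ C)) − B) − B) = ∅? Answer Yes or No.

Yes

B − C = {10,14}
A ∪ (B − C) = {2,8,9,10,12,14}
B' = {3,4,6,11}
B' △ A = {2,3,4,6,8,9,11,12}
A △ C = {1,3,4,5,7,11,13}
(B' △ A) − (A △ C) = {2,6,8,9,12}
(A ∪ (B − C)) △ ((B' △ A) − (A △ C)) = {6,10,14}
A ∪ C = {1,2,3,4,5,7,8,9,11,12,13}
((A ∪ (B − C)) △ ((B' △ A) − (A △ C))) − (A ∪ C) = {6,10,14}
B ∩ C = {1,2,5,7,8,9,12,13}
(B ∩ C) − (A △ C) = {2,8,9,12}
((B ∩ C) − (A △ C)) − B = {}
(((B ∩ C) − (A △ C)) − B) − B = {}
{6,10,14} and {} share no elements.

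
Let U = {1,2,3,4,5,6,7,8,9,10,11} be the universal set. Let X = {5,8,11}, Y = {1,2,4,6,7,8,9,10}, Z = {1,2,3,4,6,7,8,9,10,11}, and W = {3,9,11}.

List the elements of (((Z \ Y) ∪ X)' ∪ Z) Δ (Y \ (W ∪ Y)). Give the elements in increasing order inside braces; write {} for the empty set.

{1,2,3,4,6,7,8,9,10,11}

Z \ Y = {3,11}
(Z \ Y) ∪ X = {3,5,8,11}
((Z \ Y) ∪ X)' = {1,2,4,6,7,9,10}
((Z \ Y) ∪ X)' ∪ Z = {1,2,3,4,6,7,8,9,10,11}
W ∪ Y = {1,2,3,4,6,7,8,9,10,11}
Y \ (W ∪ Y) = {}
(((Z \ Y) ∪ X)' ∪ Z) Δ (Y \ (W ∪ Y)) = {1,2,3,4,6,7,8,9,10,11}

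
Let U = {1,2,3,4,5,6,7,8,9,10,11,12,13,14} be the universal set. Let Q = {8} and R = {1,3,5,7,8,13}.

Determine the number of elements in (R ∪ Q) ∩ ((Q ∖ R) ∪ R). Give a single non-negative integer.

6

R ∪ Q = {1,3,5,7,8,13}
Q ∖ R = {}
(Q ∖ R) ∪ R = {1,3,5,7,8,13}
(R ∪ Q) ∩ ((Q ∖ R) ∪ R) = {1,3,5,7,8,13}
|(R ∪ Q) ∩ ((Q ∖ R) ∪ R)| = 6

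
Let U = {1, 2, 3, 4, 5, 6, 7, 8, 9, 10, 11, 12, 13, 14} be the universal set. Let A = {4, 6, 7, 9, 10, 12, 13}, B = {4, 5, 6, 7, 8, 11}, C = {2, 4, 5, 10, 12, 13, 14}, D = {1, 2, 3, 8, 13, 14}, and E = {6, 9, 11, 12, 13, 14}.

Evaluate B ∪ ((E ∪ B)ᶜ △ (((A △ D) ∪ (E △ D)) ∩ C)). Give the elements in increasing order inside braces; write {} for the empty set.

{1, 3, 4, 5, 6, 7, 8, 11, 12, 14}

E ∪ B = {4, 5, 6, 7, 8, 9, 11, 12, 13, 14}
(E ∪ B)ᶜ = {1, 2, 3, 10}
A △ D = {1, 2, 3, 4, 6, 7, 8, 9, 10, 12, 14}
E △ D = {1, 2, 3, 6, 8, 9, 11, 12}
(A △ D) ∪ (E △ D) = {1, 2, 3, 4, 6, 7, 8, 9, 10, 11, 12, 14}
((A △ D) ∪ (E △ D)) ∩ C = {2, 4, 10, 12, 14}
(E ∪ B)ᶜ △ (((A △ D) ∪ (E △ D)) ∩ C) = {1, 3, 4, 12, 14}
B ∪ ((E ∪ B)ᶜ △ (((A △ D) ∪ (E △ D)) ∩ C)) = {1, 3, 4, 5, 6, 7, 8, 11, 12, 14}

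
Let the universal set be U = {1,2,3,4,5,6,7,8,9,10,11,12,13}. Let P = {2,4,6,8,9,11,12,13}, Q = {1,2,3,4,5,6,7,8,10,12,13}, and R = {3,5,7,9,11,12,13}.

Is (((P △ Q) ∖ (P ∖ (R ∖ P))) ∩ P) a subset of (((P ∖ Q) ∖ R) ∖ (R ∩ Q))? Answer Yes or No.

Yes

P △ Q = {1,3,5,7,9,10,11}
R ∖ P = {3,5,7}
P ∖ (R ∖ P) = {2,4,6,8,9,11,12,13}
(P △ Q) ∖ (P ∖ (R ∖ P)) = {1,3,5,7,10}
((P △ Q) ∖ (P ∖ (R ∖ P))) ∩ P = {}
P ∖ Q = {9,11}
(P ∖ Q) ∖ R = {}
R ∩ Q = {3,5,7,12,13}
((P ∖ Q) ∖ R) ∖ (R ∩ Q) = {}
Every element of {} is in {}, so ((P △ Q) ∖ (P ∖ (R ∖ P))) ∩ P ⊆ ((P ∖ Q) ∖ R) ∖ (R ∩ Q).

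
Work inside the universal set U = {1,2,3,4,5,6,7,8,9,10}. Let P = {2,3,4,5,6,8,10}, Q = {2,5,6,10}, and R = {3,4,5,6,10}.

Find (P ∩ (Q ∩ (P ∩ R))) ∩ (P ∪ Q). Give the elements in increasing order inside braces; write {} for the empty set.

{5,6,10}

P ∩ R = {3,4,5,6,10}
Q ∩ (P ∩ R) = {5,6,10}
P ∩ (Q ∩ (P ∩ R)) = {5,6,10}
P ∪ Q = {2,3,4,5,6,8,10}
(P ∩ (Q ∩ (P ∩ R))) ∩ (P ∪ Q) = {5,6,10}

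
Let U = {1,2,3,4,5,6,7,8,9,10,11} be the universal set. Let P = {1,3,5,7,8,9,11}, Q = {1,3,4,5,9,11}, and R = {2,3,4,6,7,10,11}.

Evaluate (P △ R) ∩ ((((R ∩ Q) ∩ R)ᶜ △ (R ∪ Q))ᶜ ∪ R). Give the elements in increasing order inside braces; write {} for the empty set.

P △ R = {1,2,4,5,6,8,9,10}
R ∩ Q = {3,4,11}
(R ∩ Q) ∩ R = {3,4,11}
((R ∩ Q) ∩ R)ᶜ = {1,2,5,6,7,8,9,10}
R ∪ Q = {1,2,3,4,5,6,7,9,10,11}
((R ∩ Q) ∩ R)ᶜ △ (R ∪ Q) = {3,4,8,11}
(((R ∩ Q) ∩ R)ᶜ △ (R ∪ Q))ᶜ = {1,2,5,6,7,9,10}
(((R ∩ Q) ∩ R)ᶜ △ (R ∪ Q))ᶜ ∪ R = {1,2,3,4,5,6,7,9,10,11}
(P △ R) ∩ ((((R ∩ Q) ∩ R)ᶜ △ (R ∪ Q))ᶜ ∪ R) = {1,2,4,5,6,9,10}

{1,2,4,5,6,9,10}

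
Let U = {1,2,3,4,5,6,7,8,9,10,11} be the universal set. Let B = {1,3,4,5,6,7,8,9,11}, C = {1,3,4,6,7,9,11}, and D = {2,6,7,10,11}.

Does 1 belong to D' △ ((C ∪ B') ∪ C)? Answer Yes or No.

1 ∉ D, so 1 ∈ D'
1 ∈ B, so 1 ∉ B'
1 ∈ C and 1 ∉ B', so 1 ∈ C ∪ B'
1 ∈ (C ∪ B') and 1 ∈ C, so 1 ∈ (C ∪ B') ∪ C
1 ∈ D' and 1 ∈ ((C ∪ B') ∪ C), so 1 ∉ D' △ ((C ∪ B') ∪ C)

No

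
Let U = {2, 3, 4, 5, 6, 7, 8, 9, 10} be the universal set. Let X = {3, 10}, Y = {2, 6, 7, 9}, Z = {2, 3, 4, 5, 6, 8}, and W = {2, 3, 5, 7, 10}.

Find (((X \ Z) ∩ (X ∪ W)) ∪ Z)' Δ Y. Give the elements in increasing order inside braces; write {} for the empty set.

{2, 6}

X \ Z = {10}
X ∪ W = {2, 3, 5, 7, 10}
(X \ Z) ∩ (X ∪ W) = {10}
((X \ Z) ∩ (X ∪ W)) ∪ Z = {2, 3, 4, 5, 6, 8, 10}
(((X \ Z) ∩ (X ∪ W)) ∪ Z)' = {7, 9}
(((X \ Z) ∩ (X ∪ W)) ∪ Z)' Δ Y = {2, 6}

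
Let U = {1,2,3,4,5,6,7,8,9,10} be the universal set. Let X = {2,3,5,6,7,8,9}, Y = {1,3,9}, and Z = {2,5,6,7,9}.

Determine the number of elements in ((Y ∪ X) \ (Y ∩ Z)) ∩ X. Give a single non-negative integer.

Y ∪ X = {1,2,3,5,6,7,8,9}
Y ∩ Z = {9}
(Y ∪ X) \ (Y ∩ Z) = {1,2,3,5,6,7,8}
((Y ∪ X) \ (Y ∩ Z)) ∩ X = {2,3,5,6,7,8}
|((Y ∪ X) \ (Y ∩ Z)) ∩ X| = 6

6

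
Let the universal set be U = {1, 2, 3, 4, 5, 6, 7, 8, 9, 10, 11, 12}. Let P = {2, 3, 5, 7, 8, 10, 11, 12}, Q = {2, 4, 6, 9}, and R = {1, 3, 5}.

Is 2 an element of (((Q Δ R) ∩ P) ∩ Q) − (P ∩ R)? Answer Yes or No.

2 ∈ Q and 2 ∉ R, so 2 ∈ Q Δ R
2 ∈ (Q Δ R) and 2 ∈ P, so 2 ∈ (Q Δ R) ∩ P
2 ∈ ((Q Δ R) ∩ P) and 2 ∈ Q, so 2 ∈ ((Q Δ R) ∩ P) ∩ Q
2 ∈ P and 2 ∉ R, so 2 ∉ P ∩ R
2 ∈ (((Q Δ R) ∩ P) ∩ Q) and 2 ∉ (P ∩ R), so 2 ∈ (((Q Δ R) ∩ P) ∩ Q) − (P ∩ R)

Yes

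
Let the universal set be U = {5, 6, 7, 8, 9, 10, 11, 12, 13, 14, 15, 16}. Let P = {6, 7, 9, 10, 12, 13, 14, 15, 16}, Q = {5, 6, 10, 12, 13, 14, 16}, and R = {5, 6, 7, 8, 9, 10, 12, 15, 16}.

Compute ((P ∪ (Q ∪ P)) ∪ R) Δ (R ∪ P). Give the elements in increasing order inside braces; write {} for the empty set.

Q ∪ P = {5, 6, 7, 9, 10, 12, 13, 14, 15, 16}
P ∪ (Q ∪ P) = {5, 6, 7, 9, 10, 12, 13, 14, 15, 16}
(P ∪ (Q ∪ P)) ∪ R = {5, 6, 7, 8, 9, 10, 12, 13, 14, 15, 16}
R ∪ P = {5, 6, 7, 8, 9, 10, 12, 13, 14, 15, 16}
((P ∪ (Q ∪ P)) ∪ R) Δ (R ∪ P) = {}

{}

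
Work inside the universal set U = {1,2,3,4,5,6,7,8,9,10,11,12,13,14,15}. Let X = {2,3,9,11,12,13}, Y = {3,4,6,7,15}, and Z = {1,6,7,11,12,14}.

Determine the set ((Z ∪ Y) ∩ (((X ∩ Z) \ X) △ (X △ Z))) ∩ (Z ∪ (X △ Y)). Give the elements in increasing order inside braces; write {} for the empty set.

Z ∪ Y = {1,3,4,6,7,11,12,14,15}
X ∩ Z = {11,12}
(X ∩ Z) \ X = {}
X △ Z = {1,2,3,6,7,9,13,14}
((X ∩ Z) \ X) △ (X △ Z) = {1,2,3,6,7,9,13,14}
(Z ∪ Y) ∩ (((X ∩ Z) \ X) △ (X △ Z)) = {1,3,6,7,14}
X △ Y = {2,4,6,7,9,11,12,13,15}
Z ∪ (X △ Y) = {1,2,4,6,7,9,11,12,13,14,15}
((Z ∪ Y) ∩ (((X ∩ Z) \ X) △ (X △ Z))) ∩ (Z ∪ (X △ Y)) = {1,6,7,14}

{1,6,7,14}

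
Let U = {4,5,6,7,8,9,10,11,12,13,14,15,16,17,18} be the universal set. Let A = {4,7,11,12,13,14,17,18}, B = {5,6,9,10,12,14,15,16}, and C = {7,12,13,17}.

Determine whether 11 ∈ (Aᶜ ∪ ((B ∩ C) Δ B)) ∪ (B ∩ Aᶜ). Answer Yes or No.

11 ∈ A, so 11 ∉ Aᶜ
11 ∉ B and 11 ∉ C, so 11 ∉ B ∩ C
11 ∉ (B ∩ C) and 11 ∉ B, so 11 ∉ (B ∩ C) Δ B
11 ∉ Aᶜ and 11 ∉ ((B ∩ C) Δ B), so 11 ∉ Aᶜ ∪ ((B ∩ C) Δ B)
11 ∈ A, so 11 ∉ Aᶜ
11 ∉ B and 11 ∉ Aᶜ, so 11 ∉ B ∩ Aᶜ
11 ∉ (Aᶜ ∪ ((B ∩ C) Δ B)) and 11 ∉ (B ∩ Aᶜ), so 11 ∉ (Aᶜ ∪ ((B ∩ C) Δ B)) ∪ (B ∩ Aᶜ)

No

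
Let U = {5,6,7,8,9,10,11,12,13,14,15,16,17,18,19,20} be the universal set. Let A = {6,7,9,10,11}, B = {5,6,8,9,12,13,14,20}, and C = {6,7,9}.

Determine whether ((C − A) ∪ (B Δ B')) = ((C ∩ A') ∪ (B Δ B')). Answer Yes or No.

Yes

C − A = {}
B' = {7,10,11,15,16,17,18,19}
B Δ B' = {5,6,7,8,9,10,11,12,13,14,15,16,17,18,19,20}
(C − A) ∪ (B Δ B') = {5,6,7,8,9,10,11,12,13,14,15,16,17,18,19,20}
A' = {5,8,12,13,14,15,16,17,18,19,20}
C ∩ A' = {}
(C ∩ A') ∪ (B Δ B') = {5,6,7,8,9,10,11,12,13,14,15,16,17,18,19,20}
Both equal {5,6,7,8,9,10,11,12,13,14,15,16,17,18,19,20}, so (C − A) ∪ (B Δ B') = (C ∩ A') ∪ (B Δ B').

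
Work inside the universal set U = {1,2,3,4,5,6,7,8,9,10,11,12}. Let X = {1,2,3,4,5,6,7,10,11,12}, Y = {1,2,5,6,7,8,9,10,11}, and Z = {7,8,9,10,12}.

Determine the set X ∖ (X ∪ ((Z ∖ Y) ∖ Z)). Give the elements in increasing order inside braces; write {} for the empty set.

{}

Z ∖ Y = {12}
(Z ∖ Y) ∖ Z = {}
X ∪ ((Z ∖ Y) ∖ Z) = {1,2,3,4,5,6,7,10,11,12}
X ∖ (X ∪ ((Z ∖ Y) ∖ Z)) = {}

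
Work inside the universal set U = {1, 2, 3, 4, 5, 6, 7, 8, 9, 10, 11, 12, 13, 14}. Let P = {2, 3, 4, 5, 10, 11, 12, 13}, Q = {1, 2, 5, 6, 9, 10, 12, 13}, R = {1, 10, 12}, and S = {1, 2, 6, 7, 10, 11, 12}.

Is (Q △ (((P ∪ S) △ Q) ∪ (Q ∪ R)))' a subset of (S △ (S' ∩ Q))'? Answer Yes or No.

P ∪ S = {1, 2, 3, 4, 5, 6, 7, 10, 11, 12, 13}
(P ∪ S) △ Q = {3, 4, 7, 9, 11}
Q ∪ R = {1, 2, 5, 6, 9, 10, 12, 13}
((P ∪ S) △ Q) ∪ (Q ∪ R) = {1, 2, 3, 4, 5, 6, 7, 9, 10, 11, 12, 13}
Q △ (((P ∪ S) △ Q) ∪ (Q ∪ R)) = {3, 4, 7, 11}
(Q △ (((P ∪ S) △ Q) ∪ (Q ∪ R)))' = {1, 2, 5, 6, 8, 9, 10, 12, 13, 14}
S' = {3, 4, 5, 8, 9, 13, 14}
S' ∩ Q = {5, 9, 13}
S △ (S' ∩ Q) = {1, 2, 5, 6, 7, 9, 10, 11, 12, 13}
(S △ (S' ∩ Q))' = {3, 4, 8, 14}
1 ∈ (Q △ (((P ∪ S) △ Q) ∪ (Q ∪ R)))' but 1 ∉ (S △ (S' ∩ Q))', so the inclusion fails.

No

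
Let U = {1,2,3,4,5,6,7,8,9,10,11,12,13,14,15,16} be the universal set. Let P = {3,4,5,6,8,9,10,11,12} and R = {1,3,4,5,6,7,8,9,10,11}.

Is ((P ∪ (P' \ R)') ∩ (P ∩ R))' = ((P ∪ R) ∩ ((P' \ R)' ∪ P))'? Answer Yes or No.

No

P' = {1,2,7,13,14,15,16}
P' \ R = {2,13,14,15,16}
(P' \ R)' = {1,3,4,5,6,7,8,9,10,11,12}
P ∪ (P' \ R)' = {1,3,4,5,6,7,8,9,10,11,12}
P ∩ R = {3,4,5,6,8,9,10,11}
(P ∪ (P' \ R)') ∩ (P ∩ R) = {3,4,5,6,8,9,10,11}
((P ∪ (P' \ R)') ∩ (P ∩ R))' = {1,2,7,12,13,14,15,16}
P ∪ R = {1,3,4,5,6,7,8,9,10,11,12}
(P' \ R)' ∪ P = {1,3,4,5,6,7,8,9,10,11,12}
(P ∪ R) ∩ ((P' \ R)' ∪ P) = {1,3,4,5,6,7,8,9,10,11,12}
((P ∪ R) ∩ ((P' \ R)' ∪ P))' = {2,13,14,15,16}
1 ∈ ((P ∪ (P' \ R)') ∩ (P ∩ R))' but 1 ∉ ((P ∪ R) ∩ ((P' \ R)' ∪ P))', so they differ.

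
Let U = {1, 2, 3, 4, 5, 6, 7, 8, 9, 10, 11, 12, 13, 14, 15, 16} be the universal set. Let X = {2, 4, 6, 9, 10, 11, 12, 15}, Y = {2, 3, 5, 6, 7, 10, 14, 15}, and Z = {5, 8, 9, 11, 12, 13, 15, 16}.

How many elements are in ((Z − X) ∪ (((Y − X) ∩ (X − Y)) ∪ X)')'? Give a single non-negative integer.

Z − X = {5, 8, 13, 16}
Y − X = {3, 5, 7, 14}
X − Y = {4, 9, 11, 12}
(Y − X) ∩ (X − Y) = {}
((Y − X) ∩ (X − Y)) ∪ X = {2, 4, 6, 9, 10, 11, 12, 15}
(((Y − X) ∩ (X − Y)) ∪ X)' = {1, 3, 5, 7, 8, 13, 14, 16}
(Z − X) ∪ (((Y − X) ∩ (X − Y)) ∪ X)' = {1, 3, 5, 7, 8, 13, 14, 16}
((Z − X) ∪ (((Y − X) ∩ (X − Y)) ∪ X)')' = {2, 4, 6, 9, 10, 11, 12, 15}
|((Z − X) ∪ (((Y − X) ∩ (X − Y)) ∪ X)')'| = 8

8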